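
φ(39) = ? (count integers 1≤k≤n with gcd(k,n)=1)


Factor n: 39 = 3 × 13
φ(n) = n · ∏(1 - 1/p) over distinct primes p | n
φ(39) = 39 · (1 - 1/3) · (1 - 1/13) = 24

φ(39) = 24


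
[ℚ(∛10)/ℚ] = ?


∛10 has minimal polynomial x³ - 10 (irreducible over ℚ since 10 is not a perfect cube)

[ℚ(∛10)/ℚ] = 3


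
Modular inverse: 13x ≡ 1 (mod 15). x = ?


Use the extended Euclidean algorithm to write 1 = 13·s + 15·t; then s mod 15 is the inverse.
Euclidean algorithm:
  13 = 0·15 + 13
  15 = 1·13 + 2
  13 = 6·2 + 1
  2 = 2·1 + 0
gcd(13,15) = 1
Back-substitution gives: 13·(7) + 15·(-6) = 1
So 13⁻¹ ≡ 7 ≡ 7 (mod 15)
Check: 13 × 7 = 91 ≡ 1 (mod 15) ✓

13⁻¹ ≡ 7 (mod 15)


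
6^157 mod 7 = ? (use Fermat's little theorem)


Fermat's little theorem: if p is prime and gcd(a,p)=1, then a^(p-1) ≡ 1 (mod p)
p = 7 is prime, gcd(6,7) = 1
Reduce exponent: 157 mod 6 = 1
So 6^157 ≡ 6^1 (mod 7)
6^1 mod 7 = 6

6^157 ≡ 6 (mod 7)


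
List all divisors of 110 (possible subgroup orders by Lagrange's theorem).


Lagrange's theorem: |H| divides |G|
|G| = 110
Divisors of 110: 1, 2, 5, 10, 11, 22, 55, 110

Possible subgroup orders: {1, 2, 5, 10, 11, 22, 55, 110}


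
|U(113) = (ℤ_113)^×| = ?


U(n) is the group of units mod n; |U(n)| = φ(n)
|U(113)| = φ(113) = 112

|U(113) = (ℤ_113)^×| = 112


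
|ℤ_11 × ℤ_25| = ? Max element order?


|ℤ_11 × ℤ_25| = 11 × 25 = 275
Max element order = lcm(11,25) = 275
Cyclic? Yes (gcd=1)

|ℤ_11×ℤ_25| = 275, max element order = 275


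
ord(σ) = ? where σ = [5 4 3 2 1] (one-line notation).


Cycle decomposition: (1 5) (2 4)
Cycle lengths: 2, 2
Order = lcm(2, 2) = 2

ord(σ) = 2


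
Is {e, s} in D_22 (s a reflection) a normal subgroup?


H = {e, s} in D_22 (s a reflection)
r·s·r⁻¹ = sr⁻² ≠ s for n ≥ 3, so {e, s} is not closed under conjugation

No, not a normal subgroup


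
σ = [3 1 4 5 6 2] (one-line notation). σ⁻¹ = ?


To find σ⁻¹, swap domain and range:
σ(1) = 3 → σ⁻¹(3) = 1
σ(2) = 1 → σ⁻¹(1) = 2
σ(3) = 4 → σ⁻¹(4) = 3
σ(4) = 5 → σ⁻¹(5) = 4
σ(5) = 6 → σ⁻¹(6) = 5
σ(6) = 2 → σ⁻¹(2) = 6

σ⁻¹ = [2 6 1 3 4 5]


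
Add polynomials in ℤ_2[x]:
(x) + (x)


Add coefficients mod 2:
x^0: 0 + 0 = 0 (mod 2)
x^1: 1 + 1 = 0 (mod 2)
Result: 0

f + g = 0


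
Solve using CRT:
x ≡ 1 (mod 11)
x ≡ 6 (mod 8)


m₁ = 11, m₂ = 8, gcd = 1, so CRT applies. M = m₁·m₂ = 88
Let M₁ = M/m₁ = 8, M₂ = M/m₂ = 11
Find y₁ ≡ M₁⁻¹ (mod m₁): 8⁻¹ ≡ 7 (mod 11)
Find y₂ ≡ M₂⁻¹ (mod m₂): 11⁻¹ ≡ 3 (mod 8)
x = a₁·M₁·y₁ + a₂·M₂·y₂ = 1·8·7 + 6·11·3 = 254
Reduce mod 88: x ≡ 78
Check: 78 mod 11 = 1 ✓, 78 mod 8 = 6 ✓

x ≡ 78 (mod 88)


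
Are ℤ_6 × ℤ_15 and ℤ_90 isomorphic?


Comparing ℤ_6 × ℤ_15 and ℤ_90:
gcd(6,15) = 3 ≠ 1. Max element order in ℤ_6×ℤ_15 is lcm(6,15) = 30 < 90, so it has no element of order 90

No, ℤ_6 × ℤ_15 ≇ ℤ_90


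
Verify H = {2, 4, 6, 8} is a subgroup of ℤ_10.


Subgroup test for H = {2, 4, 6, 8} in (ℤ_10, +):
(1) 0 ∈ H? No
(2) Closure: for all a,b ∈ H, (a+b) mod 10 ∈ H? No  [counterexample: 2 + 8 = 0 ∉ H]
(3) Inverses: for all a ∈ H, -a mod 10 ∈ H? Yes

No, H is not a subgroup of ℤ_10


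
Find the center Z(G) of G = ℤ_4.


Z(G) = {g ∈ G | gx = xg for all x ∈ G}
ℤ_4 is abelian, so Z(G) = G

Z(ℤ_4) = ℤ_4


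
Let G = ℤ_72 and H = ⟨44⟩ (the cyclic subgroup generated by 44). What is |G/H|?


|⟨44⟩| = n / gcd(44, 72) = 72 / 4 = 18
H is normal (ℤ_72 is abelian).
|G/H| = |G| / |H| = 72 / 18 = 4

|G/H| = 4


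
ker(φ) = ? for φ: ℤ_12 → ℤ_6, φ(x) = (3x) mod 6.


Kernel = preimage of identity
ker(φ) = {x ∈ ℤ_12 : 3x ≡ 0 (mod 6)}. Since 6 | 12, φ is well-defined. The kernel is the cyclic subgroup ⟨2⟩ of ℤ_12 (order 6), i.e. {0, 2, 4, 6, 8, 10}

ker(φ) = {0, 2, 4, 6, 8, 10}


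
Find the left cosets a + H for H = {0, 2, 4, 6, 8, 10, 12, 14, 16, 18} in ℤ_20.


H = {0, 2, 4, 6, 8, 10, 12, 14, 16, 18}, |H| = 10
Number of cosets = |G|/|H| = 20/10 = 2
0 + H = {0, 2, 4, 6, 8, 10, 12, 14, 16, 18}
1 + H = {1, 3, 5, 7, 9, 11, 13, 15, 17, 19}

Cosets: 0+H={0,2,4,6,8,10,12,14,16,18}; 1+H={1,3,5,7,9,11,13,15,17,19}


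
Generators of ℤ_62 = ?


g generates ℤ_n iff gcd(g,n) = 1
Prime factors of 62: 2, 31
Generators are g ∈ {1,...,61} not divisible by any of these primes.
Generators: {1, 3, 5, 7, 9, 11, 13, 15, 17, 19, 21, 23, 25, 27, 29, 33, 35, 37, 39, 41, 43, 45, 47, 49, 51, 53, 55, 57, 59, 61}
Number of generators = φ(62) = 30

Generators of ℤ_62 = {1, 3, 5, 7, 9, 11, 13, 15, 17, 19, 21, 23, 25, 27, 29, 33, 35, 37, 39, 41, 43, 45, 47, 49, 51, 53, 55, 57, 59, 61}


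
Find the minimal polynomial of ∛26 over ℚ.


∛26 satisfies x³ - 26 = 0, irreducible over ℚ (no rational root; 26 is not a perfect cube)

Minimal polynomial: x³ - 26


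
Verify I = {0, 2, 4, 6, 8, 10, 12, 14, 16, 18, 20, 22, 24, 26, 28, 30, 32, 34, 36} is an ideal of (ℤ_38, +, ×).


Check ideal conditions for I = {0, 2, 4, 6, 8, 10, 12, 14, 16, 18, 20, 22, 24, 26, 28, 30, 32, 34, 36} in ℤ_38:
(1) I is an additive subgroup? Yes
(2) For r ∈ ℤ_38 and a ∈ I: r·a ∈ I? Yes

Yes, I is an ideal of ℤ_38


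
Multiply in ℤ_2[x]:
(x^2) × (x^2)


Expand and collect like terms; reduce coefficients mod 2:
x^0: 0·0 = 0 ≡ 0 (mod 2)
x^1: 0·0 + 0·0 = 0 ≡ 0 (mod 2)
x^2: 0·1 + 0·0 + 1·0 = 0 ≡ 0 (mod 2)
x^3: 0·1 + 1·0 = 0 ≡ 0 (mod 2)
x^4: 1·1 = 1 ≡ 1 (mod 2)
Result: x^4

f · g = x^4


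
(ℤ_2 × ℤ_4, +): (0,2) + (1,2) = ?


Operation: componentwise addition mod (2, 4)
(0,2) + (1,2) = ((a₁+b₁) mod 2, (a₂+b₂) mod 4) with a = (0,2), b = (1,2)

(0,2) + (1,2) = (1,0)


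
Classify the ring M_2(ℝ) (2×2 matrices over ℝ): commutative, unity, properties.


Matrix multiplication is non-commutative for n ≥ 2; the identity matrix I is the unity; singular matrices give zero divisors, so not an integral domain
Commutative: No
Integral domain: No
Has unity: Yes

M_2(ℝ) (2×2 matrices over ℝ): Commutative=No, Unity=Yes


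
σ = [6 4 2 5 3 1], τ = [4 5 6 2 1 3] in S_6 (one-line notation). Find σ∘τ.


σ∘τ: apply τ first, then σ
1 →τ 4 →σ 5
2 →τ 5 →σ 3
3 →τ 6 →σ 1
4 →τ 2 →σ 4
5 →τ 1 →σ 6
6 →τ 3 →σ 2

σ∘τ = [5 3 1 4 6 2]


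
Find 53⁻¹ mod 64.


Use the extended Euclidean algorithm to write 1 = 53·s + 64·t; then s mod 64 is the inverse.
Euclidean algorithm:
  53 = 0·64 + 53
  64 = 1·53 + 11
  53 = 4·11 + 9
  11 = 1·9 + 2
  9 = 4·2 + 1
  2 = 2·1 + 0
gcd(53,64) = 1
Back-substitution gives: 53·(29) + 64·(-24) = 1
So 53⁻¹ ≡ 29 ≡ 29 (mod 64)
Check: 53 × 29 = 1537 ≡ 1 (mod 64) ✓

53⁻¹ ≡ 29 (mod 64)


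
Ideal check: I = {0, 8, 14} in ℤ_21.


Check ideal conditions for I = {0, 8, 14} in ℤ_21:
(1) I is an additive subgroup? No
(2) For r ∈ ℤ_21 and a ∈ I: r·a ∈ I? No  [counterexample: r=2, a=8, r·a mod 21 = 16 ∉ I]

No, I is not an ideal of ℤ_21


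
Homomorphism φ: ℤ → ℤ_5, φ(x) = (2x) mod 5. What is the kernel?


Kernel = preimage of identity
ker(φ) = {x ∈ ℤ : 2x ≡ 0 (mod 5)}. gcd(2,5) = 1, so 2x ≡ 0 (mod 5) ⟺ x ≡ 0 (mod 5/1 = 5). Hence ker(φ) = 5ℤ

ker(φ) = 5ℤ


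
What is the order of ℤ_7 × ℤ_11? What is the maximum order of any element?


|ℤ_7 × ℤ_11| = 7 × 11 = 77
Max element order = lcm(7,11) = 77
Cyclic? Yes (gcd=1)

|ℤ_7×ℤ_11| = 77, max element order = 77


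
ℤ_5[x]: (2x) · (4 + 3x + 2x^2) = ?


Expand and collect like terms; reduce coefficients mod 5:
x^0: 0·4 = 0 ≡ 0 (mod 5)
x^1: 0·3 + 2·4 = 8 ≡ 3 (mod 5)
x^2: 0·2 + 2·3 = 6 ≡ 1 (mod 5)
x^3: 2·2 = 4 ≡ 4 (mod 5)
Result: 3x + x^2 + 4x^3

f · g = 3x + x^2 + 4x^3


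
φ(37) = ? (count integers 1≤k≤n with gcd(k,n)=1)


Factor n: 37 = 37
φ(n) = n · ∏(1 - 1/p) over distinct primes p | n
φ(37) = 37 · (1 - 1/37) = 36

φ(37) = 36


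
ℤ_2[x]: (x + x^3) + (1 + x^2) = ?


Add coefficients mod 2:
x^0: 0 + 1 = 1 (mod 2)
x^1: 1 + 0 = 1 (mod 2)
x^2: 0 + 1 = 1 (mod 2)
x^3: 1 + 0 = 1 (mod 2)
Result: 1 + x + x^2 + x^3

f + g = 1 + x + x^2 + x^3


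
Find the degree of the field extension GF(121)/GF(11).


GF(121) = GF(11^2), so the extension degree is 2

[GF(121)/GF(11)] = 2


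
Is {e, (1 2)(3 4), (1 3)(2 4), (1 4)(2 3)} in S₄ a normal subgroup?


H = {e, (1 2)(3 4), (1 3)(2 4), (1 4)(2 3)} in S₄
This is the Klein four-group V₄; it is normal in S₄ (it is a union of conjugacy classes)

Yes, normal subgroup


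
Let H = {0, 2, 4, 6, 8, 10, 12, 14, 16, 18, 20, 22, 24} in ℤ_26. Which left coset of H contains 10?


10 + H = {10 + h (mod 26) : h ∈ H}
10+0=10, 10+2=12, 10+4=14, 10+6=16, 10+8=18, 10+10=20, 10+12=22, 10+14=24, 10+16=0, 10+18=2, 10+20=4, 10+22=6, 10+24=8
10 + H = {0, 2, 4, 6, 8, 10, 12, 14, 16, 18, 20, 22, 24} = 0 + H

10 + H = {0, 2, 4, 6, 8, 10, 12, 14, 16, 18, 20, 22, 24}


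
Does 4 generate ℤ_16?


g generates ℤ_n iff gcd(g, n) = 1
gcd(4, 16) = 4
Since gcd = 4 ≠ 1, ⟨4⟩ has order 4 < 16, so 4 is not a generator.

No, 4 does not generate ℤ_16


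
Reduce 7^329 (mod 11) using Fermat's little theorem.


Fermat's little theorem: if p is prime and gcd(a,p)=1, then a^(p-1) ≡ 1 (mod p)
p = 11 is prime, gcd(7,11) = 1
Reduce exponent: 329 mod 10 = 9
So 7^329 ≡ 7^9 (mod 11)
7^9 mod 11 = 8

7^329 ≡ 8 (mod 11)


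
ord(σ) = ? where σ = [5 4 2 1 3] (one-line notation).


Cycle decomposition: (1 5 3 2 4)
Cycle lengths: 5
Order = lcm(5) = 5

ord(σ) = 5


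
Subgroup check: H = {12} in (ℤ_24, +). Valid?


Subgroup test for H = {12} in (ℤ_24, +):
(1) 0 ∈ H? No
(2) Closure: for all a,b ∈ H, (a+b) mod 24 ∈ H? No  [counterexample: 12 + 12 = 0 ∉ H]
(3) Inverses: for all a ∈ H, -a mod 24 ∈ H? Yes

No, H is not a subgroup of ℤ_24


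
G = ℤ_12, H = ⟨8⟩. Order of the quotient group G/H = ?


|⟨8⟩| = n / gcd(8, 12) = 12 / 4 = 3
H is normal (ℤ_12 is abelian).
|G/H| = |G| / |H| = 12 / 3 = 4

|G/H| = 4


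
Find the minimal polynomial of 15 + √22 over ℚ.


Let α = 15 + √22. Then α - 15 = √22, so (α - 15)² = 22, giving α² - 30α + 203 = 0. Degree 2 and α ∉ ℚ, so this is the minimal polynomial.

Minimal polynomial: x² - 30x + 203


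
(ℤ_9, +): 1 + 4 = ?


Operation: addition mod 9
1 + 4 = (a + b) mod 9 with a = 1, b = 4

1 + 4 = 5


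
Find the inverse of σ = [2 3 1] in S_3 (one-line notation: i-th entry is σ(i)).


To find σ⁻¹, swap domain and range:
σ(1) = 2 → σ⁻¹(2) = 1
σ(2) = 3 → σ⁻¹(3) = 2
σ(3) = 1 → σ⁻¹(1) = 3

σ⁻¹ = [3 1 2]


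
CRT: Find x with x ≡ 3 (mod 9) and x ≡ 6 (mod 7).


m₁ = 9, m₂ = 7, gcd = 1, so CRT applies. M = m₁·m₂ = 63
Let M₁ = M/m₁ = 7, M₂ = M/m₂ = 9
Find y₁ ≡ M₁⁻¹ (mod m₁): 7⁻¹ ≡ 4 (mod 9)
Find y₂ ≡ M₂⁻¹ (mod m₂): 9⁻¹ ≡ 4 (mod 7)
x = a₁·M₁·y₁ + a₂·M₂·y₂ = 3·7·4 + 6·9·4 = 300
Reduce mod 63: x ≡ 48
Check: 48 mod 9 = 3 ✓, 48 mod 7 = 6 ✓

x ≡ 48 (mod 63)


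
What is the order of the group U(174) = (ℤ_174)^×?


U(n) is the group of units mod n; |U(n)| = φ(n)
|U(174)| = φ(174) = 56

|U(174) = (ℤ_174)^×| = 56


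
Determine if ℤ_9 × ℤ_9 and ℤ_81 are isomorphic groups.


Comparing ℤ_9 × ℤ_9 and ℤ_81:
gcd(9,9) = 9 ≠ 1. Max element order in ℤ_9×ℤ_9 is lcm(9,9) = 9 < 81, so it has no element of order 81

No, ℤ_9 × ℤ_9 ≇ ℤ_81


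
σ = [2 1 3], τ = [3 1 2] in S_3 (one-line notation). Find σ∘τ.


σ∘τ: apply τ first, then σ
1 →τ 3 →σ 3
2 →τ 1 →σ 2
3 →τ 2 →σ 1

σ∘τ = [3 2 1]


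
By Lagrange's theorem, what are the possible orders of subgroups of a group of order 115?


Lagrange's theorem: |H| divides |G|
|G| = 115
Divisors of 115: 1, 5, 23, 115

Possible subgroup orders: {1, 5, 23, 115}


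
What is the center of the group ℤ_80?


Z(G) = {g ∈ G | gx = xg for all x ∈ G}
ℤ_80 is abelian, so Z(G) = G

Z(ℤ_80) = ℤ_80


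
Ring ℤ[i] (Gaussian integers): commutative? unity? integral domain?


ℤ[i] is a commutative integral domain with unity 1 (in fact a Euclidean domain)
Commutative: Yes
Integral domain: Yes
Has unity: Yes

ℤ[i] (Gaussian integers): Commutative=Yes, Unity=Yes


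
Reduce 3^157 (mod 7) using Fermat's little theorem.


Fermat's little theorem: if p is prime and gcd(a,p)=1, then a^(p-1) ≡ 1 (mod p)
p = 7 is prime, gcd(3,7) = 1
Reduce exponent: 157 mod 6 = 1
So 3^157 ≡ 3^1 (mod 7)
3^1 mod 7 = 3

3^157 ≡ 3 (mod 7)


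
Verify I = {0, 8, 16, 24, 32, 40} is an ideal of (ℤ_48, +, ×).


Check ideal conditions for I = {0, 8, 16, 24, 32, 40} in ℤ_48:
(1) I is an additive subgroup? Yes
(2) For r ∈ ℤ_48 and a ∈ I: r·a ∈ I? Yes

Yes, I is an ideal of ℤ_48


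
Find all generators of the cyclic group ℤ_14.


g generates ℤ_n iff gcd(g,n) = 1
Checking each g ∈ {1,...,13}:
gcd(1,14) = 1
gcd(2,14) = 2
gcd(3,14) = 1
gcd(4,14) = 2
gcd(5,14) = 1
gcd(6,14) = 2
gcd(7,14) = 7
gcd(8,14) = 2
gcd(9,14) = 1
gcd(10,14) = 2
gcd(11,14) = 1
gcd(12,14) = 2
gcd(13,14) = 1
Generators: {1, 3, 5, 9, 11, 13}
Number of generators = φ(14) = 6

Generators of ℤ_14 = {1, 3, 5, 9, 11, 13}


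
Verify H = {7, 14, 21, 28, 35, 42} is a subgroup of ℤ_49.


Subgroup test for H = {7, 14, 21, 28, 35, 42} in (ℤ_49, +):
(1) 0 ∈ H? No
(2) Closure: for all a,b ∈ H, (a+b) mod 49 ∈ H? No  [counterexample: 7 + 42 = 0 ∉ H]
(3) Inverses: for all a ∈ H, -a mod 49 ∈ H? Yes

No, H is not a subgroup of ℤ_49


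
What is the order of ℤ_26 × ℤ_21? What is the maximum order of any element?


|ℤ_26 × ℤ_21| = 26 × 21 = 546
Max element order = lcm(26,21) = 546
Cyclic? Yes (gcd=1)

|ℤ_26×ℤ_21| = 546, max element order = 546


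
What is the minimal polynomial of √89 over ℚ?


√89 satisfies x² - 89 = 0, irreducible over ℚ since 89 is squarefree

Minimal polynomial: x² - 89


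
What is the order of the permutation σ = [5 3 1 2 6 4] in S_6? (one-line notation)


Cycle decomposition: (1 5 6 4 2 3)
Cycle lengths: 6
Order = lcm(6) = 6

ord(σ) = 6


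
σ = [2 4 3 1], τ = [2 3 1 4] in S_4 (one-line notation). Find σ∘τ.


σ∘τ: apply τ first, then σ
1 →τ 2 →σ 4
2 →τ 3 →σ 3
3 →τ 1 →σ 2
4 →τ 4 →σ 1

σ∘τ = [4 3 2 1]


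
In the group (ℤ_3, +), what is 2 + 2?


Operation: addition mod 3
2 + 2 = (a + b) mod 3 with a = 2, b = 2

2 + 2 = 1


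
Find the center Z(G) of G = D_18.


Z(G) = {g ∈ G | gx = xg for all x ∈ G}
For even n, Z(D_n) = {e, r^(n/2)}: the 180° rotation r^9 commutes with every reflection and rotation

Z(D_18) = {e, r^9}


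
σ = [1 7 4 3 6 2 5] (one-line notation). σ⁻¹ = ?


To find σ⁻¹, swap domain and range:
σ(1) = 1 → σ⁻¹(1) = 1
σ(2) = 7 → σ⁻¹(7) = 2
σ(3) = 4 → σ⁻¹(4) = 3
σ(4) = 3 → σ⁻¹(3) = 4
σ(5) = 6 → σ⁻¹(6) = 5
σ(6) = 2 → σ⁻¹(2) = 6
σ(7) = 5 → σ⁻¹(5) = 7

σ⁻¹ = [1 6 4 3 7 5 2]


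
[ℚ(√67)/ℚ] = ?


√67 has minimal polynomial x² - 67 (irreducible over ℚ since 67 is squarefree)

[ℚ(√67)/ℚ] = 2


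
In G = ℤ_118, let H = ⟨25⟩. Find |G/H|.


|⟨25⟩| = n / gcd(25, 118) = 118 / 1 = 118
H is normal (ℤ_118 is abelian).
|G/H| = |G| / |H| = 118 / 118 = 1

|G/H| = 1


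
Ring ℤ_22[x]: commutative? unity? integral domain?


ℤ_22 has zero divisors (2·11 ≡ 0), and these lift to constant zero divisors in ℤ_22[x]; so not an integral domain
Commutative: Yes
Integral domain: No
Has unity: Yes

ℤ_22[x]: Commutative=Yes, Unity=Yes


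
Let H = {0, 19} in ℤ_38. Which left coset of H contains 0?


0 + H = {0 + h (mod 38) : h ∈ H}
0+0=0, 0+19=19

0 + H = {0, 19}


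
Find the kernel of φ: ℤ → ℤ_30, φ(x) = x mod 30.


Kernel = preimage of identity
ker(φ) = {x ∈ ℤ : x ≡ 0 (mod 30)} = 30ℤ = {0, ±30, ±60, ...}

ker(φ) = 30ℤ


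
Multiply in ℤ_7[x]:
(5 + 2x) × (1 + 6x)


Expand and collect like terms; reduce coefficients mod 7:
x^0: 5·1 = 5 ≡ 5 (mod 7)
x^1: 5·6 + 2·1 = 32 ≡ 4 (mod 7)
x^2: 2·6 = 12 ≡ 5 (mod 7)
Result: 5 + 4x + 5x^2

f · g = 5 + 4x + 5x^2


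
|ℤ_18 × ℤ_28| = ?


|A × B| = |A| · |B|
|ℤ_18 × ℤ_28| = 18 × 28 = 504

|ℤ_18 × ℤ_28| = 504


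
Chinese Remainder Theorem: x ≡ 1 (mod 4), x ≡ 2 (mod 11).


m₁ = 4, m₂ = 11, gcd = 1, so CRT applies. M = m₁·m₂ = 44
Let M₁ = M/m₁ = 11, M₂ = M/m₂ = 4
Find y₁ ≡ M₁⁻¹ (mod m₁): 11⁻¹ ≡ 3 (mod 4)
Find y₂ ≡ M₂⁻¹ (mod m₂): 4⁻¹ ≡ 3 (mod 11)
x = a₁·M₁·y₁ + a₂·M₂·y₂ = 1·11·3 + 2·4·3 = 57
Reduce mod 44: x ≡ 13
Check: 13 mod 4 = 1 ✓, 13 mod 11 = 2 ✓

x ≡ 13 (mod 44)


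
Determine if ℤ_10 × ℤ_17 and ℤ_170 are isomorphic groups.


Comparing ℤ_10 × ℤ_17 and ℤ_170:
gcd(10,17) = 1, so ℤ_10 × ℤ_17 ≅ ℤ_170 (CRT)

Yes, ℤ_10 × ℤ_17 ≅ ℤ_170


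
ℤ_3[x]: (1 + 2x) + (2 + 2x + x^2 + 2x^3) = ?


Add coefficients mod 3:
x^0: 1 + 2 = 0 (mod 3)
x^1: 2 + 2 = 1 (mod 3)
x^2: 0 + 1 = 1 (mod 3)
x^3: 0 + 2 = 2 (mod 3)
Result: x + x^2 + 2x^3

f + g = x + x^2 + 2x^3


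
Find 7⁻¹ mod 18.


Use the extended Euclidean algorithm to write 1 = 7·s + 18·t; then s mod 18 is the inverse.
Euclidean algorithm:
  7 = 0·18 + 7
  18 = 2·7 + 4
  7 = 1·4 + 3
  4 = 1·3 + 1
  3 = 3·1 + 0
gcd(7,18) = 1
Back-substitution gives: 7·(-5) + 18·(2) = 1
So 7⁻¹ ≡ -5 ≡ 13 (mod 18)
Check: 7 × 13 = 91 ≡ 1 (mod 18) ✓

7⁻¹ ≡ 13 (mod 18)


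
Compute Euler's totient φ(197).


Factor n: 197 = 197
φ(n) = n · ∏(1 - 1/p) over distinct primes p | n
φ(197) = 197 · (1 - 1/197) = 196

φ(197) = 196


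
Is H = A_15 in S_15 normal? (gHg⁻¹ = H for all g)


H = A_15 in S_15
A_15 has index 2 in S_15, and every subgroup of index 2 is normal

Yes, normal subgroup


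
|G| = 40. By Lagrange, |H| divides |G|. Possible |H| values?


Lagrange's theorem: |H| divides |G|
|G| = 40
Divisors of 40: 1, 2, 4, 5, 8, 10, 20, 40

Possible subgroup orders: {1, 2, 4, 5, 8, 10, 20, 40}


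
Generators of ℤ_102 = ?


g generates ℤ_n iff gcd(g,n) = 1
Prime factors of 102: 2, 3, 17
Generators are g ∈ {1,...,101} not divisible by any of these primes.
Generators: {1, 5, 7, 11, 13, 19, 23, 25, 29, 31, 35, 37, 41, 43, 47, 49, 53, 55, 59, 61, 65, 67, 71, 73, 77, 79, 83, 89, 91, 95, 97, 101}
Number of generators = φ(102) = 32

Generators of ℤ_102 = {1, 5, 7, 11, 13, 19, 23, 25, 29, 31, 35, 37, 41, 43, 47, 49, 53, 55, 59, 61, 65, 67, 71, 73, 77, 79, 83, 89, 91, 95, 97, 101}


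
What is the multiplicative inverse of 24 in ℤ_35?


Use the extended Euclidean algorithm to write 1 = 24·s + 35·t; then s mod 35 is the inverse.
Euclidean algorithm:
  24 = 0·35 + 24
  35 = 1·24 + 11
  24 = 2·11 + 2
  11 = 5·2 + 1
  2 = 2·1 + 0
gcd(24,35) = 1
Back-substitution gives: 24·(-16) + 35·(11) = 1
So 24⁻¹ ≡ -16 ≡ 19 (mod 35)
Check: 24 × 19 = 456 ≡ 1 (mod 35) ✓

24⁻¹ ≡ 19 (mod 35)


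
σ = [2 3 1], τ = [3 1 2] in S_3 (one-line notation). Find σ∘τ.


σ∘τ: apply τ first, then σ
1 →τ 3 →σ 1
2 →τ 1 →σ 2
3 →τ 2 →σ 3

σ∘τ = [1 2 3]


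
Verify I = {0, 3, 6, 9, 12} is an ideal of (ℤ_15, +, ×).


Check ideal conditions for I = {0, 3, 6, 9, 12} in ℤ_15:
(1) I is an additive subgroup? Yes
(2) For r ∈ ℤ_15 and a ∈ I: r·a ∈ I? Yes

Yes, I is an ideal of ℤ_15


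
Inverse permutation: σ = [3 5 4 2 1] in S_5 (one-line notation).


To find σ⁻¹, swap domain and range:
σ(1) = 3 → σ⁻¹(3) = 1
σ(2) = 5 → σ⁻¹(5) = 2
σ(3) = 4 → σ⁻¹(4) = 3
σ(4) = 2 → σ⁻¹(2) = 4
σ(5) = 1 → σ⁻¹(1) = 5

σ⁻¹ = [5 4 1 3 2]


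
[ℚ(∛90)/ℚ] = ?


∛90 has minimal polynomial x³ - 90 (irreducible over ℚ since 90 is not a perfect cube)

[ℚ(∛90)/ℚ] = 3


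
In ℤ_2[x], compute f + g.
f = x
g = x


Add coefficients mod 2:
x^0: 0 + 0 = 0 (mod 2)
x^1: 1 + 1 = 0 (mod 2)
Result: 0

f + g = 0


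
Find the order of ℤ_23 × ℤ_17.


|A × B| = |A| · |B|
|ℤ_23 × ℤ_17| = 23 × 17 = 391

|ℤ_23 × ℤ_17| = 391


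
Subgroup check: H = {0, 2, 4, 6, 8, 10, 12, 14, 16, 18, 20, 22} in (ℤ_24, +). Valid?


Subgroup test for H = {0, 2, 4, 6, 8, 10, 12, 14, 16, 18, 20, 22} in (ℤ_24, +):
(1) 0 ∈ H? Yes
(2) Closure: for all a,b ∈ H, (a+b) mod 24 ∈ H? Yes
(3) Inverses: for all a ∈ H, -a mod 24 ∈ H? Yes

Yes, H is a subgroup of ℤ_24


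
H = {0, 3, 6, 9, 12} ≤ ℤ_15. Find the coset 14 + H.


14 + H = {14 + h (mod 15) : h ∈ H}
14+0=14, 14+3=2, 14+6=5, 14+9=8, 14+12=11
14 + H = {2, 5, 8, 11, 14} = 2 + H

14 + H = {2, 5, 8, 11, 14}


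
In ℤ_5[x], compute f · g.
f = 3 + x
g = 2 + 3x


Expand and collect like terms; reduce coefficients mod 5:
x^0: 3·2 = 6 ≡ 1 (mod 5)
x^1: 3·3 + 1·2 = 11 ≡ 1 (mod 5)
x^2: 1·3 = 3 ≡ 3 (mod 5)
Result: 1 + x + 3x^2

f · g = 1 + x + 3x^2


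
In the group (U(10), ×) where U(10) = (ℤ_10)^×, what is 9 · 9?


Operation: multiplication mod 10
9 · 9 = (a × b) mod 10 with a = 9, b = 9

9 · 9 = 1


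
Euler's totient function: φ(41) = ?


Factor n: 41 = 41
φ(n) = n · ∏(1 - 1/p) over distinct primes p | n
φ(41) = 41 · (1 - 1/41) = 40

φ(41) = 40


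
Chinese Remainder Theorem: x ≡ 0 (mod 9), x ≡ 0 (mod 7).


m₁ = 9, m₂ = 7, gcd = 1, so CRT applies. M = m₁·m₂ = 63
Let M₁ = M/m₁ = 7, M₂ = M/m₂ = 9
Find y₁ ≡ M₁⁻¹ (mod m₁): 7⁻¹ ≡ 4 (mod 9)
Find y₂ ≡ M₂⁻¹ (mod m₂): 9⁻¹ ≡ 4 (mod 7)
x = a₁·M₁·y₁ + a₂·M₂·y₂ = 0·7·4 + 0·9·4 = 0
Reduce mod 63: x ≡ 0
Check: 0 mod 9 = 0 ✓, 0 mod 7 = 0 ✓

x ≡ 0 (mod 63)


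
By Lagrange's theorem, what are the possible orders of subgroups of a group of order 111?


Lagrange's theorem: |H| divides |G|
|G| = 111
Divisors of 111: 1, 3, 37, 111

Possible subgroup orders: {1, 3, 37, 111}


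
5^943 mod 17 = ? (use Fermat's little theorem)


Fermat's little theorem: if p is prime and gcd(a,p)=1, then a^(p-1) ≡ 1 (mod p)
p = 17 is prime, gcd(5,17) = 1
Reduce exponent: 943 mod 16 = 15
So 5^943 ≡ 5^15 (mod 17)
5^15 mod 17 = 7

5^943 ≡ 7 (mod 17)


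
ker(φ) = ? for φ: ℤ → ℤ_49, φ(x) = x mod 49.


Kernel = preimage of identity
ker(φ) = {x ∈ ℤ : x ≡ 0 (mod 49)} = 49ℤ = {0, ±49, ±98, ...}

ker(φ) = 49ℤ


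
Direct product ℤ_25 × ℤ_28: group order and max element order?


|ℤ_25 × ℤ_28| = 25 × 28 = 700
Max element order = lcm(25,28) = 700
Cyclic? Yes (gcd=1)

|ℤ_25×ℤ_28| = 700, max element order = 700


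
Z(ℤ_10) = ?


Z(G) = {g ∈ G | gx = xg for all x ∈ G}
ℤ_10 is abelian, so Z(G) = G

Z(ℤ_10) = ℤ_10


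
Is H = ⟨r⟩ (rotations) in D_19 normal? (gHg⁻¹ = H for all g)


H = ⟨r⟩ (rotations) in D_19
The rotation subgroup ⟨r⟩ has index 2 in D_19, so it is normal

Yes, normal subgroup


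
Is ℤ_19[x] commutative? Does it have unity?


ℤ_19 is a field (n prime), so ℤ_19[x] is a commutative integral domain with unity
Commutative: Yes
Integral domain: Yes
Has unity: Yes

ℤ_19[x]: Commutative=Yes, Unity=Yes


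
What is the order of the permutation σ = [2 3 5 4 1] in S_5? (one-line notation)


Cycle decomposition: (1 2 3 5)
Cycle lengths: 4
Order = lcm(4) = 4

ord(σ) = 4


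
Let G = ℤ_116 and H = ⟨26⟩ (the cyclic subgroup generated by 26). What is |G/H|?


|⟨26⟩| = n / gcd(26, 116) = 116 / 2 = 58
H is normal (ℤ_116 is abelian).
|G/H| = |G| / |H| = 116 / 58 = 2

|G/H| = 2


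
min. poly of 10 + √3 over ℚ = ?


Let α = 10 + √3. Then α - 10 = √3, so (α - 10)² = 3, giving α² - 20α + 97 = 0. Degree 2 and α ∉ ℚ, so this is the minimal polynomial.

Minimal polynomial: x² - 20x + 97


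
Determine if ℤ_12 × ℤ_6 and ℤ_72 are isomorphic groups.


Comparing ℤ_12 × ℤ_6 and ℤ_72:
gcd(12,6) = 6 ≠ 1. Max element order in ℤ_12×ℤ_6 is lcm(12,6) = 12 < 72, so it has no element of order 72

No, ℤ_12 × ℤ_6 ≇ ℤ_72


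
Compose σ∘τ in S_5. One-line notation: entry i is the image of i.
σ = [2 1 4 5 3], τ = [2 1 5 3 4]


σ∘τ: apply τ first, then σ
1 →τ 2 →σ 1
2 →τ 1 →σ 2
3 →τ 5 →σ 3
4 →τ 3 →σ 4
5 →τ 4 →σ 5

σ∘τ = [1 2 3 4 5]


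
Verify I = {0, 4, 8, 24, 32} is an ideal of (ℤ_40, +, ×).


Check ideal conditions for I = {0, 4, 8, 24, 32} in ℤ_40:
(1) I is an additive subgroup? No
(2) For r ∈ ℤ_40 and a ∈ I: r·a ∈ I? No  [counterexample: r=2, a=8, r·a mod 40 = 16 ∉ I]

No, I is not an ideal of ℤ_40


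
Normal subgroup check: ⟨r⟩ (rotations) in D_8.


H = ⟨r⟩ (rotations) in D_8
The rotation subgroup ⟨r⟩ has index 2 in D_8, so it is normal

Yes, normal subgroup


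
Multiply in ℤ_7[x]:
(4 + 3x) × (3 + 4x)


Expand and collect like terms; reduce coefficients mod 7:
x^0: 4·3 = 12 ≡ 5 (mod 7)
x^1: 4·4 + 3·3 = 25 ≡ 4 (mod 7)
x^2: 3·4 = 12 ≡ 5 (mod 7)
Result: 5 + 4x + 5x^2

f · g = 5 + 4x + 5x^2


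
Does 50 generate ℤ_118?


g generates ℤ_n iff gcd(g, n) = 1
gcd(50, 118) = 2
Since gcd = 2 ≠ 1, ⟨50⟩ has order 59 < 118, so 50 is not a generator.

No, 50 does not generate ℤ_118


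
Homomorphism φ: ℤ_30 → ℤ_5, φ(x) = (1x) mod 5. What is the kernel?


Kernel = preimage of identity
ker(φ) = {x ∈ ℤ_30 : 1x ≡ 0 (mod 5)}. Since 5 | 30, φ is well-defined. The kernel is the cyclic subgroup ⟨5⟩ of ℤ_30 (order 6), i.e. {0, 5, 10, 15, 20, 25}

ker(φ) = {0, 5, 10, 15, 20, 25}


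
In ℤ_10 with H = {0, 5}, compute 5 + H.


5 + H = {5 + h (mod 10) : h ∈ H}
5+0=5, 5+5=0
5 + H = {0, 5} = 0 + H

5 + H = {0, 5}


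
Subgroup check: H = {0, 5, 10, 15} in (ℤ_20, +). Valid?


Subgroup test for H = {0, 5, 10, 15} in (ℤ_20, +):
(1) 0 ∈ H? Yes
(2) Closure: for all a,b ∈ H, (a+b) mod 20 ∈ H? Yes
(3) Inverses: for all a ∈ H, -a mod 20 ∈ H? Yes

Yes, H is a subgroup of ℤ_20


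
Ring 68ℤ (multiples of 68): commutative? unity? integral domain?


68ℤ is a commutative ring under +,× but has no multiplicative identity (1 ∉ 68ℤ); it has no zero divisors, but without unity it is not an integral domain
Commutative: Yes
Integral domain: No
Has unity: No

68ℤ (multiples of 68): Commutative=Yes, Unity=No


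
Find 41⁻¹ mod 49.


Use the extended Euclidean algorithm to write 1 = 41·s + 49·t; then s mod 49 is the inverse.
Euclidean algorithm:
  41 = 0·49 + 41
  49 = 1·41 + 8
  41 = 5·8 + 1
  8 = 8·1 + 0
gcd(41,49) = 1
Back-substitution gives: 41·(6) + 49·(-5) = 1
So 41⁻¹ ≡ 6 ≡ 6 (mod 49)
Check: 41 × 6 = 246 ≡ 1 (mod 49) ✓

41⁻¹ ≡ 6 (mod 49)


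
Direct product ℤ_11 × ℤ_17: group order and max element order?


|ℤ_11 × ℤ_17| = 11 × 17 = 187
Max element order = lcm(11,17) = 187
Cyclic? Yes (gcd=1)

|ℤ_11×ℤ_17| = 187, max element order = 187


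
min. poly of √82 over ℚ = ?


√82 satisfies x² - 82 = 0, irreducible over ℚ since 82 is squarefree

Minimal polynomial: x² - 82


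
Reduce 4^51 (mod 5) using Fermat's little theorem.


Fermat's little theorem: if p is prime and gcd(a,p)=1, then a^(p-1) ≡ 1 (mod p)
p = 5 is prime, gcd(4,5) = 1
Reduce exponent: 51 mod 4 = 3
So 4^51 ≡ 4^3 (mod 5)
4^3 mod 5 = 4

4^51 ≡ 4 (mod 5)


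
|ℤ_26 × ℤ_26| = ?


|A × B| = |A| · |B|
|ℤ_26 × ℤ_26| = 26 × 26 = 676

|ℤ_26 × ℤ_26| = 676


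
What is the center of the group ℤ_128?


Z(G) = {g ∈ G | gx = xg for all x ∈ G}
ℤ_128 is abelian, so Z(G) = G

Z(ℤ_128) = ℤ_128


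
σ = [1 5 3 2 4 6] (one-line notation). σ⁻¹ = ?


To find σ⁻¹, swap domain and range:
σ(1) = 1 → σ⁻¹(1) = 1
σ(2) = 5 → σ⁻¹(5) = 2
σ(3) = 3 → σ⁻¹(3) = 3
σ(4) = 2 → σ⁻¹(2) = 4
σ(5) = 4 → σ⁻¹(4) = 5
σ(6) = 6 → σ⁻¹(6) = 6

σ⁻¹ = [1 4 3 5 2 6]


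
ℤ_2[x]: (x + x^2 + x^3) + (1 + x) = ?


Add coefficients mod 2:
x^0: 0 + 1 = 1 (mod 2)
x^1: 1 + 1 = 0 (mod 2)
x^2: 1 + 0 = 1 (mod 2)
x^3: 1 + 0 = 1 (mod 2)
Result: 1 + x^2 + x^3

f + g = 1 + x^2 + x^3


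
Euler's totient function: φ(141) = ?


Factor n: 141 = 3 × 47
φ(n) = n · ∏(1 - 1/p) over distinct primes p | n
φ(141) = 141 · (1 - 1/3) · (1 - 1/47) = 92

φ(141) = 92


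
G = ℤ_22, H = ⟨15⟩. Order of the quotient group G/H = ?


|⟨15⟩| = n / gcd(15, 22) = 22 / 1 = 22
H is normal (ℤ_22 is abelian).
|G/H| = |G| / |H| = 22 / 22 = 1

|G/H| = 1


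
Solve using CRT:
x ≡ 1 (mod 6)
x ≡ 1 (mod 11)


m₁ = 6, m₂ = 11, gcd = 1, so CRT applies. M = m₁·m₂ = 66
Let M₁ = M/m₁ = 11, M₂ = M/m₂ = 6
Find y₁ ≡ M₁⁻¹ (mod m₁): 11⁻¹ ≡ 5 (mod 6)
Find y₂ ≡ M₂⁻¹ (mod m₂): 6⁻¹ ≡ 2 (mod 11)
x = a₁·M₁·y₁ + a₂·M₂·y₂ = 1·11·5 + 1·6·2 = 67
Reduce mod 66: x ≡ 1
Check: 1 mod 6 = 1 ✓, 1 mod 11 = 1 ✓

x ≡ 1 (mod 66)


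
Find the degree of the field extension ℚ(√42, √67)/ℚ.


[ℚ(√42,√67):ℚ] = [ℚ(√42,√67):ℚ(√42)]·[ℚ(√42):ℚ] = 2·2 = 4

[ℚ(√42, √67)/ℚ] = 4


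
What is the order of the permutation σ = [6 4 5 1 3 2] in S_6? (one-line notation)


Cycle decomposition: (1 6 2 4) (3 5)
Cycle lengths: 4, 2
Order = lcm(4, 2) = 4

ord(σ) = 4


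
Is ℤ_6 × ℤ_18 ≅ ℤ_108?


Comparing ℤ_6 × ℤ_18 and ℤ_108:
gcd(6,18) = 6 ≠ 1. Max element order in ℤ_6×ℤ_18 is lcm(6,18) = 18 < 108, so it has no element of order 108

No, ℤ_6 × ℤ_18 ≇ ℤ_108


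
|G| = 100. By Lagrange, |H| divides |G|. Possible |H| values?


Lagrange's theorem: |H| divides |G|
|G| = 100
Divisors of 100: 1, 2, 4, 5, 10, 20, 25, 50, 100

Possible subgroup orders: {1, 2, 4, 5, 10, 20, 25, 50, 100}


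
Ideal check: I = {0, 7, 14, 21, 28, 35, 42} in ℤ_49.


Check ideal conditions for I = {0, 7, 14, 21, 28, 35, 42} in ℤ_49:
(1) I is an additive subgroup? Yes
(2) For r ∈ ℤ_49 and a ∈ I: r·a ∈ I? Yes

Yes, I is an ideal of ℤ_49


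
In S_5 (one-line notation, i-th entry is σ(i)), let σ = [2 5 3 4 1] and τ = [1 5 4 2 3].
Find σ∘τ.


σ∘τ: apply τ first, then σ
1 →τ 1 →σ 2
2 →τ 5 →σ 1
3 →τ 4 →σ 4
4 →τ 2 →σ 5
5 →τ 3 →σ 3

σ∘τ = [2 1 4 5 3]


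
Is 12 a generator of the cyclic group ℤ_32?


g generates ℤ_n iff gcd(g, n) = 1
gcd(12, 32) = 4
Since gcd = 4 ≠ 1, ⟨12⟩ has order 8 < 32, so 12 is not a generator.

No, 12 does not generate ℤ_32


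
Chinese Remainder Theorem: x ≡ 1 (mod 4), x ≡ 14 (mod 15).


m₁ = 4, m₂ = 15, gcd = 1, so CRT applies. M = m₁·m₂ = 60
Let M₁ = M/m₁ = 15, M₂ = M/m₂ = 4
Find y₁ ≡ M₁⁻¹ (mod m₁): 15⁻¹ ≡ 3 (mod 4)
Find y₂ ≡ M₂⁻¹ (mod m₂): 4⁻¹ ≡ 4 (mod 15)
x = a₁·M₁·y₁ + a₂·M₂·y₂ = 1·15·3 + 14·4·4 = 269
Reduce mod 60: x ≡ 29
Check: 29 mod 4 = 1 ✓, 29 mod 15 = 14 ✓

x ≡ 29 (mod 60)


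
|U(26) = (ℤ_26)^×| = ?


U(n) is the group of units mod n; |U(n)| = φ(n)
|U(26)| = φ(26) = 12

|U(26) = (ℤ_26)^×| = 12


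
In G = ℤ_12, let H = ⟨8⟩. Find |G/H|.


|⟨8⟩| = n / gcd(8, 12) = 12 / 4 = 3
H is normal (ℤ_12 is abelian).
|G/H| = |G| / |H| = 12 / 3 = 4

|G/H| = 4


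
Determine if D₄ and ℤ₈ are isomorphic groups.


Comparing D₄ and ℤ₈:
D₄ is non-abelian, ℤ₈ is abelian

No, D₄ ≇ ℤ₈


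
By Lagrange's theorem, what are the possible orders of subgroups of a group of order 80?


Lagrange's theorem: |H| divides |G|
|G| = 80
Divisors of 80: 1, 2, 4, 5, 8, 10, 16, 20, 40, 80

Possible subgroup orders: {1, 2, 4, 5, 8, 10, 16, 20, 40, 80}


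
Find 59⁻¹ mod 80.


Use the extended Euclidean algorithm to write 1 = 59·s + 80·t; then s mod 80 is the inverse.
Euclidean algorithm:
  59 = 0·80 + 59
  80 = 1·59 + 21
  59 = 2·21 + 17
  21 = 1·17 + 4
  17 = 4·4 + 1
  4 = 4·1 + 0
gcd(59,80) = 1
Back-substitution gives: 59·(19) + 80·(-14) = 1
So 59⁻¹ ≡ 19 ≡ 19 (mod 80)
Check: 59 × 19 = 1121 ≡ 1 (mod 80) ✓

59⁻¹ ≡ 19 (mod 80)


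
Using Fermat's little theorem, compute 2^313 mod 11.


Fermat's little theorem: if p is prime and gcd(a,p)=1, then a^(p-1) ≡ 1 (mod p)
p = 11 is prime, gcd(2,11) = 1
Reduce exponent: 313 mod 10 = 3
So 2^313 ≡ 2^3 (mod 11)
2^3 mod 11 = 8

2^313 ≡ 8 (mod 11)


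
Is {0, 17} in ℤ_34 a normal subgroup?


H = {0, 17} in ℤ_34
ℤ_34 is abelian; every subgroup of an abelian group is normal

Yes, normal subgroup


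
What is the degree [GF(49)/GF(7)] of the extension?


GF(49) = GF(7^2), so the extension degree is 2

[GF(49)/GF(7)] = 2


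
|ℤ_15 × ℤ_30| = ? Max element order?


|ℤ_15 × ℤ_30| = 15 × 30 = 450
Max element order = lcm(15,30) = 30
Cyclic? No (gcd=15)

|ℤ_15×ℤ_30| = 450, max element order = 30


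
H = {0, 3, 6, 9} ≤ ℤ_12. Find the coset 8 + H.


8 + H = {8 + h (mod 12) : h ∈ H}
8+0=8, 8+3=11, 8+6=2, 8+9=5
8 + H = {2, 5, 8, 11} = 2 + H

8 + H = {2, 5, 8, 11}


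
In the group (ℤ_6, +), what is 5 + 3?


Operation: addition mod 6
5 + 3 = (a + b) mod 6 with a = 5, b = 3

5 + 3 = 2


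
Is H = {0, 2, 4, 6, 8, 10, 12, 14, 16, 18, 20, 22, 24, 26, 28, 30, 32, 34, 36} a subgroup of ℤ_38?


Subgroup test for H = {0, 2, 4, 6, 8, 10, 12, 14, 16, 18, 20, 22, 24, 26, 28, 30, 32, 34, 36} in (ℤ_38, +):
(1) 0 ∈ H? Yes
(2) Closure: for all a,b ∈ H, (a+b) mod 38 ∈ H? Yes
(3) Inverses: for all a ∈ H, -a mod 38 ∈ H? Yes

Yes, H is a subgroup of ℤ_38


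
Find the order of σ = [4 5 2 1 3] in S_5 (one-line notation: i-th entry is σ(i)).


Cycle decomposition: (1 4) (2 5 3)
Cycle lengths: 2, 3
Order = lcm(2, 3) = 6

ord(σ) = 6


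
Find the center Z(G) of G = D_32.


Z(G) = {g ∈ G | gx = xg for all x ∈ G}
For even n, Z(D_n) = {e, r^(n/2)}: the 180° rotation r^16 commutes with every reflection and rotation

Z(D_32) = {e, r^16}


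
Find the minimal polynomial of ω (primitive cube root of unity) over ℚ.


ω satisfies x² + x + 1 = 0 (the cyclotomic polynomial Φ₃)

Minimal polynomial: x² + x + 1


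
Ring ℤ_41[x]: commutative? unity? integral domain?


ℤ_41 is a field (n prime), so ℤ_41[x] is a commutative integral domain with unity
Commutative: Yes
Integral domain: Yes
Has unity: Yes

ℤ_41[x]: Commutative=Yes, Unity=Yes


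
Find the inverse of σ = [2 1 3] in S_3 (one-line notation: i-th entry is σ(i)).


To find σ⁻¹, swap domain and range:
σ(1) = 2 → σ⁻¹(2) = 1
σ(2) = 1 → σ⁻¹(1) = 2
σ(3) = 3 → σ⁻¹(3) = 3

σ⁻¹ = [2 1 3]


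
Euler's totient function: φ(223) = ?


Factor n: 223 = 223
φ(n) = n · ∏(1 - 1/p) over distinct primes p | n
φ(223) = 223 · (1 - 1/223) = 222

φ(223) = 222


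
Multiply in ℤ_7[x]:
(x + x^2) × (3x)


Expand and collect like terms; reduce coefficients mod 7:
x^0: 0·0 = 0 ≡ 0 (mod 7)
x^1: 0·3 + 1·0 = 0 ≡ 0 (mod 7)
x^2: 1·3 + 1·0 = 3 ≡ 3 (mod 7)
x^3: 1·3 = 3 ≡ 3 (mod 7)
Result: 3x^2 + 3x^3

f · g = 3x^2 + 3x^3


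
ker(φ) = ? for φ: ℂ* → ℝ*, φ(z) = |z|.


Kernel = preimage of identity
ker(φ) = {z ∈ ℂ* | |z| = 1} = unit circle S¹

ker(φ) = S¹ (unit circle)


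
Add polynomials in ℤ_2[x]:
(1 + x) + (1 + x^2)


Add coefficients mod 2:
x^0: 1 + 1 = 0 (mod 2)
x^1: 1 + 0 = 1 (mod 2)
x^2: 0 + 1 = 1 (mod 2)
Result: x + x^2

f + g = x + x^2


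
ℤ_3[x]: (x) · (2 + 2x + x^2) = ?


Expand and collect like terms; reduce coefficients mod 3:
x^0: 0·2 = 0 ≡ 0 (mod 3)
x^1: 0·2 + 1·2 = 2 ≡ 2 (mod 3)
x^2: 0·1 + 1·2 = 2 ≡ 2 (mod 3)
x^3: 1·1 = 1 ≡ 1 (mod 3)
Result: 2x + 2x^2 + x^3

f · g = 2x + 2x^2 + x^3


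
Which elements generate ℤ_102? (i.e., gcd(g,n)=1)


g generates ℤ_n iff gcd(g,n) = 1
Prime factors of 102: 2, 3, 17
Generators are g ∈ {1,...,101} not divisible by any of these primes.
Generators: {1, 5, 7, 11, 13, 19, 23, 25, 29, 31, 35, 37, 41, 43, 47, 49, 53, 55, 59, 61, 65, 67, 71, 73, 77, 79, 83, 89, 91, 95, 97, 101}
Number of generators = φ(102) = 32

Generators of ℤ_102 = {1, 5, 7, 11, 13, 19, 23, 25, 29, 31, 35, 37, 41, 43, 47, 49, 53, 55, 59, 61, 65, 67, 71, 73, 77, 79, 83, 89, 91, 95, 97, 101}


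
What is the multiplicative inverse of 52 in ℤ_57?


Use the extended Euclidean algorithm to write 1 = 52·s + 57·t; then s mod 57 is the inverse.
Euclidean algorithm:
  52 = 0·57 + 52
  57 = 1·52 + 5
  52 = 10·5 + 2
  5 = 2·2 + 1
  2 = 2·1 + 0
gcd(52,57) = 1
Back-substitution gives: 52·(-23) + 57·(21) = 1
So 52⁻¹ ≡ -23 ≡ 34 (mod 57)
Check: 52 × 34 = 1768 ≡ 1 (mod 57) ✓

52⁻¹ ≡ 34 (mod 57)


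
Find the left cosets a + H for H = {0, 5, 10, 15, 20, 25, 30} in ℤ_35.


H = {0, 5, 10, 15, 20, 25, 30}, |H| = 7
Number of cosets = |G|/|H| = 35/7 = 5
0 + H = {0, 5, 10, 15, 20, 25, 30}
1 + H = {1, 6, 11, 16, 21, 26, 31}
2 + H = {2, 7, 12, 17, 22, 27, 32}
3 + H = {3, 8, 13, 18, 23, 28, 33}
4 + H = {4, 9, 14, 19, 24, 29, 34}

Cosets: 0+H={0,5,10,15,20,25,30}; 1+H={1,6,11,16,21,26,31}; 2+H={2,7,12,17,22,27,32}; 3+H={3,8,13,18,23,28,33}; 4+H={4,9,14,19,24,29,34}


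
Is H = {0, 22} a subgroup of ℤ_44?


Subgroup test for H = {0, 22} in (ℤ_44, +):
(1) 0 ∈ H? Yes
(2) Closure: for all a,b ∈ H, (a+b) mod 44 ∈ H? Yes
(3) Inverses: for all a ∈ H, -a mod 44 ∈ H? Yes

Yes, H is a subgroup of ℤ_44


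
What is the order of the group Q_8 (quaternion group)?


Q_8 = {±1, ±i, ±j, ±k}
|Q_8| = 8

|Q_8 (quaternion group)| = 8


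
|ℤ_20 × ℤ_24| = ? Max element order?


|ℤ_20 × ℤ_24| = 20 × 24 = 480
Max element order = lcm(20,24) = 120
Cyclic? No (gcd=4)

|ℤ_20×ℤ_24| = 480, max element order = 120


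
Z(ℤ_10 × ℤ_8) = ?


Z(G) = {g ∈ G | gx = xg for all x ∈ G}
Direct product of abelian groups is abelian, so Z(G) = G

Z(ℤ_10 × ℤ_8) = ℤ_10 × ℤ_8


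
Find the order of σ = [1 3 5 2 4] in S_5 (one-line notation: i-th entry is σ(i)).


Cycle decomposition: (2 3 5 4)
Cycle lengths: 4
Order = lcm(4) = 4

ord(σ) = 4


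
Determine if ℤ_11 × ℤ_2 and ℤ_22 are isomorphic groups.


Comparing ℤ_11 × ℤ_2 and ℤ_22:
gcd(11,2) = 1, so ℤ_11 × ℤ_2 ≅ ℤ_22 (CRT)

Yes, ℤ_11 × ℤ_2 ≅ ℤ_22


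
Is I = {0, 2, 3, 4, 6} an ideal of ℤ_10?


Check ideal conditions for I = {0, 2, 3, 4, 6} in ℤ_10:
(1) I is an additive subgroup? No
(2) For r ∈ ℤ_10 and a ∈ I: r·a ∈ I? No  [counterexample: r=2, a=4, r·a mod 10 = 8 ∉ I]

No, I is not an ideal of ℤ_10


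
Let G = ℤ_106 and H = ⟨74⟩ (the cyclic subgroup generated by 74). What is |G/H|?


|⟨74⟩| = n / gcd(74, 106) = 106 / 2 = 53
H is normal (ℤ_106 is abelian).
|G/H| = |G| / |H| = 106 / 53 = 2

|G/H| = 2


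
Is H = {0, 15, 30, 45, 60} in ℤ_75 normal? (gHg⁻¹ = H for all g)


H = {0, 15, 30, 45, 60} in ℤ_75
ℤ_75 is abelian; every subgroup of an abelian group is normal

Yes, normal subgroup


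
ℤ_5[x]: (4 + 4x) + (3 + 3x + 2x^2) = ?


Add coefficients mod 5:
x^0: 4 + 3 = 2 (mod 5)
x^1: 4 + 3 = 2 (mod 5)
x^2: 0 + 2 = 2 (mod 5)
Result: 2 + 2x + 2x^2

f + g = 2 + 2x + 2x^2


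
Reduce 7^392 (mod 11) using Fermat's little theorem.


Fermat's little theorem: if p is prime and gcd(a,p)=1, then a^(p-1) ≡ 1 (mod p)
p = 11 is prime, gcd(7,11) = 1
Reduce exponent: 392 mod 10 = 2
So 7^392 ≡ 7^2 (mod 11)
7^2 mod 11 = 5

7^392 ≡ 5 (mod 11)
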